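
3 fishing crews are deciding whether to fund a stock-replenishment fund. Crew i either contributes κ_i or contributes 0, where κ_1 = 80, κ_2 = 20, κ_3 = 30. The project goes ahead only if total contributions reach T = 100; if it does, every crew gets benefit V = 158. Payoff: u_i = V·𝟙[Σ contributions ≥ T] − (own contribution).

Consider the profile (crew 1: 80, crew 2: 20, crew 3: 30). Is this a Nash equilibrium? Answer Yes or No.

Total = 130 ≥ 100: provided.
Crew 1 (pledges 80, payoff 78): dropping to 0 → total 50, payoff 0. No gain.
Crew 2 (pledges 20, payoff 138): dropping to 0 → total 110, payoff 158. Profitable deviation.

No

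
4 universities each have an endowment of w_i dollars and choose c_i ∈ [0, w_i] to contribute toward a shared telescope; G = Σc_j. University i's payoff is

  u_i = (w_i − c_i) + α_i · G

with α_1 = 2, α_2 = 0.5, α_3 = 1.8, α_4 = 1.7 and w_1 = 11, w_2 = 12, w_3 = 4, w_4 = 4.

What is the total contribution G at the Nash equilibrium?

∂u_i/∂c_i = α_i − 1, so university i contributes w_i if α_i > 1, else 0.
α_i > 1 for i ∈ {1, 3, 4}; NE contributions (11, 0, 4, 4), G = 19.

19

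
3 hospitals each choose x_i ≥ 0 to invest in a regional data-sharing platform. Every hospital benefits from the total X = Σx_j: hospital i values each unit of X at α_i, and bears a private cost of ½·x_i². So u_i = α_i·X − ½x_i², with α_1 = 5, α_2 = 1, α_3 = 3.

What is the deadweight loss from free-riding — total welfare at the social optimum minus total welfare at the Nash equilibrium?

58

Hospital i's FOC: ∂u_i/∂x_i = α_i − x_i = 0, so x_i* = α_i.
NE contributions = (5, 1, 3); X = 9.
W^NE = (Σα)·X − ½Σα_i² = 9² − ½·35 = 63.5.
Planner sets x_i = Σα_j = 9 for every i, so X^SO = 3·9 = 27.
W^SO = (Σα)·X^SO − ½·3·(Σα)² = (3/2)·9² = 121.5.
Deadweight loss = W^SO − W^NE = 58.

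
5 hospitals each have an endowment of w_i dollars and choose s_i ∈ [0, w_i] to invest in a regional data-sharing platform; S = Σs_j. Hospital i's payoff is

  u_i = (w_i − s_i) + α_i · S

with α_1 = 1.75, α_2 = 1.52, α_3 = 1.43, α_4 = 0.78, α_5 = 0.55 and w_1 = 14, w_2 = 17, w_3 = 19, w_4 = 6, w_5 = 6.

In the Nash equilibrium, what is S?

∂u_i/∂s_i = α_i − 1, so hospital i contributes w_i if α_i > 1, else 0.
α_i > 1 for i ∈ {1, 2, 3}; NE contributions (14, 17, 19, 0, 0), S = 50.

50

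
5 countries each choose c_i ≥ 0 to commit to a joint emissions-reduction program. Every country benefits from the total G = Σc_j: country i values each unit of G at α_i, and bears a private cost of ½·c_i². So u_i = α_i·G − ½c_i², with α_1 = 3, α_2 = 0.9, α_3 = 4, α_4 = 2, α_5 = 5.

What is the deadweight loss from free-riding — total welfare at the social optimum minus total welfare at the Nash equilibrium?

360.42

Country i's FOC: ∂u_i/∂c_i = α_i − c_i = 0, so c_i* = α_i.
NE contributions = (3, 0.9, 4, 2, 5); G = 14.9.
W^NE = (Σα)·G − ½Σα_i² = 14.9² − ½·54.81 = 194.605.
Planner sets c_i = Σα_j = 14.9 for every i, so G^SO = 5·14.9 = 74.5.
W^SO = (Σα)·G^SO − ½·5·(Σα)² = (5/2)·14.9² = 555.025.
Deadweight loss = W^SO − W^NE = 360.42.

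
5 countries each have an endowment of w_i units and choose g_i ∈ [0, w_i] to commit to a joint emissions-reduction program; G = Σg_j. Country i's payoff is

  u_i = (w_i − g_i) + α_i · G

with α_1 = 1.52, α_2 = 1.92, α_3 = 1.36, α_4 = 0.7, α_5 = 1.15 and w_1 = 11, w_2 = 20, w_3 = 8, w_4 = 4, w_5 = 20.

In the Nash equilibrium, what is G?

59

∂u_i/∂g_i = α_i − 1, so country i contributes w_i if α_i > 1, else 0.
α_i > 1 for i ∈ {1, 2, 3, 5}; NE contributions (11, 20, 8, 0, 20), G = 59.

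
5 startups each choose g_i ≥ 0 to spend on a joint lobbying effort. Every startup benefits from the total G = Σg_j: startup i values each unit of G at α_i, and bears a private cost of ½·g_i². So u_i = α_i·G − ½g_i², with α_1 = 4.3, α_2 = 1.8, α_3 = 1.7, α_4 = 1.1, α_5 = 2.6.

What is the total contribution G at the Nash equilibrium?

Startup i's FOC: ∂u_i/∂g_i = α_i − g_i = 0, so g_i* = α_i.
NE contributions = (4.3, 1.8, 1.7, 1.1, 2.6); G = 11.5.

11.5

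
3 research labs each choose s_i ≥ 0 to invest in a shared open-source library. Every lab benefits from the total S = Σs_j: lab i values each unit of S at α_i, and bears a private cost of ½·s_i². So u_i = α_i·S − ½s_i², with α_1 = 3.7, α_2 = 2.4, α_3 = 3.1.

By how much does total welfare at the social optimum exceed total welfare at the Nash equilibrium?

56.85

Lab i's FOC: ∂u_i/∂s_i = α_i − s_i = 0, so s_i* = α_i.
NE contributions = (3.7, 2.4, 3.1); S = 9.2.
W^NE = (Σα)·S − ½Σα_i² = 9.2² − ½·29.06 = 70.11.
Planner sets s_i = Σα_j = 9.2 for every i, so S^SO = 3·9.2 = 27.6.
W^SO = (Σα)·S^SO − ½·3·(Σα)² = (3/2)·9.2² = 126.96.
Deadweight loss = W^SO − W^NE = 56.85.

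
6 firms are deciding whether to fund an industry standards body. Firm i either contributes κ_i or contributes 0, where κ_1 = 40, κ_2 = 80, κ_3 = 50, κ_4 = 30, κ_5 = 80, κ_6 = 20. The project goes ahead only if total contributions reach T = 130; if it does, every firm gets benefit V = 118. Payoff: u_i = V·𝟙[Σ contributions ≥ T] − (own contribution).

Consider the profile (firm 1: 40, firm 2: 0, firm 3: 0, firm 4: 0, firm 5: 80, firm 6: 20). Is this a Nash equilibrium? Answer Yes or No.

Total = 140 ≥ 130: provided.
Firm 1 (pledges 40, payoff 78): dropping to 0 → total 100, payoff 0. No gain.
Firm 2 (pledges 0, payoff 118): pledging 80 → total 220, payoff 38. No gain.
Firm 3 (pledges 0, payoff 118): pledging 50 → total 190, payoff 68. No gain.
Firm 4 (pledges 0, payoff 118): pledging 30 → total 170, payoff 88. No gain.
Firm 5 (pledges 80, payoff 38): dropping to 0 → total 60, payoff 0. No gain.
Firm 6 (pledges 20, payoff 98): dropping to 0 → total 120, payoff 0. No gain.

Yes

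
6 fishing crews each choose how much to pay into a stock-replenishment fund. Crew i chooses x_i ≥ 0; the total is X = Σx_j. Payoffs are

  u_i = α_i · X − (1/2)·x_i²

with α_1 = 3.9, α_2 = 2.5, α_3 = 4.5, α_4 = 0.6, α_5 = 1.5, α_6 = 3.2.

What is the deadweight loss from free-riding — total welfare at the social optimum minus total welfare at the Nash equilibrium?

Crew i's FOC: ∂u_i/∂x_i = α_i − x_i = 0, so x_i* = α_i.
NE contributions = (3.9, 2.5, 4.5, 0.6, 1.5, 3.2); X = 16.2.
W^NE = (Σα)·X − ½Σα_i² = 16.2² − ½·54.56 = 235.16.
Planner sets x_i = Σα_j = 16.2 for every i, so X^SO = 6·16.2 = 97.2.
W^SO = (Σα)·X^SO − ½·6·(Σα)² = (6/2)·16.2² = 787.32.
Deadweight loss = W^SO − W^NE = 552.16.

552.16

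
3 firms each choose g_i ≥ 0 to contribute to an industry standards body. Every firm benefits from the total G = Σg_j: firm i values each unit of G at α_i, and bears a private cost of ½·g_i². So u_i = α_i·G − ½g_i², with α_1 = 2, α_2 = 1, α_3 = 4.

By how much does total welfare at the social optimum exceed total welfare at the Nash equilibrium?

35

Firm i's FOC: ∂u_i/∂g_i = α_i − g_i = 0, so g_i* = α_i.
NE contributions = (2, 1, 4); G = 7.
W^NE = (Σα)·G − ½Σα_i² = 7² − ½·21 = 38.5.
Planner sets g_i = Σα_j = 7 for every i, so G^SO = 3·7 = 21.
W^SO = (Σα)·G^SO − ½·3·(Σα)² = (3/2)·7² = 73.5.
Deadweight loss = W^SO − W^NE = 35.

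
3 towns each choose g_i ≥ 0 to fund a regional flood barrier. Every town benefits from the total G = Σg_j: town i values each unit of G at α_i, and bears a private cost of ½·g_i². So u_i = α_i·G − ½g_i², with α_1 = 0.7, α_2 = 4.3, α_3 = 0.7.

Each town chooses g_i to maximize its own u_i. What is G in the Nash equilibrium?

Town i's FOC: ∂u_i/∂g_i = α_i − g_i = 0, so g_i* = α_i.
NE contributions = (0.7, 4.3, 0.7); G = 5.7.

5.7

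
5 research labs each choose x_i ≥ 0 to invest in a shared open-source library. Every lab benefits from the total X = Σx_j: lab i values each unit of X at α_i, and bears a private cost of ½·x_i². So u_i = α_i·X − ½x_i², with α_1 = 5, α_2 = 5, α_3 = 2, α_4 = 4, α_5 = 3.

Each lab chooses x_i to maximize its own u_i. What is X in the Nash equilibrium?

Lab i's FOC: ∂u_i/∂x_i = α_i − x_i = 0, so x_i* = α_i.
NE contributions = (5, 5, 2, 4, 3); X = 19.

19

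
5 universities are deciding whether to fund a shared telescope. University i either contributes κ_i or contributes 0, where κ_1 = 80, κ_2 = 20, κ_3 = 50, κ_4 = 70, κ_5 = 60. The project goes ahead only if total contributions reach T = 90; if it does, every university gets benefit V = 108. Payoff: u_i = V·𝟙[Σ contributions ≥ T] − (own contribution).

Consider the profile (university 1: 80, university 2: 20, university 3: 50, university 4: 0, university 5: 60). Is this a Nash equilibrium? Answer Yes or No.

No

Total = 210 ≥ 90: provided.
University 1 (pledges 80, payoff 28): dropping to 0 → total 130, payoff 108. Profitable deviation.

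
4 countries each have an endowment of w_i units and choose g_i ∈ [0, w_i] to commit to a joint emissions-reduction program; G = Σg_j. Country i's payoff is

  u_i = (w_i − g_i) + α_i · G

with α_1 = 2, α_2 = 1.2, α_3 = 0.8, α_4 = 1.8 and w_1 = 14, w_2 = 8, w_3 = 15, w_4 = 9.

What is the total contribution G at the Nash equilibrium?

31

∂u_i/∂g_i = α_i − 1, so country i contributes w_i if α_i > 1, else 0.
α_i > 1 for i ∈ {1, 2, 4}; NE contributions (14, 8, 0, 9), G = 31.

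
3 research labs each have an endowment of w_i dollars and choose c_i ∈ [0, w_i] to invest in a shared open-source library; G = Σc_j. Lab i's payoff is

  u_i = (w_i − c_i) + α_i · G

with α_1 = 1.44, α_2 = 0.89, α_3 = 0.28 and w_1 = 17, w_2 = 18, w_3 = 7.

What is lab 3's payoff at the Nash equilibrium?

11.76

∂u_i/∂c_i = α_i − 1, so lab i contributes w_i if α_i > 1, else 0.
α_i > 1 for i ∈ {1}; NE contributions (17, 0, 0), G = 17.
u_3 = (7 − 0) + 0.28·17 = 11.76.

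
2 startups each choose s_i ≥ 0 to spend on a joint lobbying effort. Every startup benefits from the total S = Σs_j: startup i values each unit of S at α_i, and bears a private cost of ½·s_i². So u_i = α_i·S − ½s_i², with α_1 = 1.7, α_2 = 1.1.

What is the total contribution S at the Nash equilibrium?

Startup i's FOC: ∂u_i/∂s_i = α_i − s_i = 0, so s_i* = α_i.
NE contributions = (1.7, 1.1); S = 2.8.

2.8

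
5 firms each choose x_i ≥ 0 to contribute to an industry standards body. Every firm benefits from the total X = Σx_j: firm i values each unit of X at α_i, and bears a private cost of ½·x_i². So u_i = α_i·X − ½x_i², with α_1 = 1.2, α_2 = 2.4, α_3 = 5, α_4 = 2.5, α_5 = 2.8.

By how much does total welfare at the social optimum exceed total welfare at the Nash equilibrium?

Firm i's FOC: ∂u_i/∂x_i = α_i − x_i = 0, so x_i* = α_i.
NE contributions = (1.2, 2.4, 5, 2.5, 2.8); X = 13.9.
W^NE = (Σα)·X − ½Σα_i² = 13.9² − ½·46.29 = 170.065.
Planner sets x_i = Σα_j = 13.9 for every i, so X^SO = 5·13.9 = 69.5.
W^SO = (Σα)·X^SO − ½·5·(Σα)² = (5/2)·13.9² = 483.025.
Deadweight loss = W^SO − W^NE = 312.96.

312.96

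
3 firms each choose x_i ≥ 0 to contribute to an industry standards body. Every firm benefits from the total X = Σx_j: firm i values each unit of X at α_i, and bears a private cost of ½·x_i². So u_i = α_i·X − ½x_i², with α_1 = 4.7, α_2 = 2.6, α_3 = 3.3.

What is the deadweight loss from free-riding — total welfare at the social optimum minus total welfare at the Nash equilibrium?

76.05

Firm i's FOC: ∂u_i/∂x_i = α_i − x_i = 0, so x_i* = α_i.
NE contributions = (4.7, 2.6, 3.3); X = 10.6.
W^NE = (Σα)·X − ½Σα_i² = 10.6² − ½·39.74 = 92.49.
Planner sets x_i = Σα_j = 10.6 for every i, so X^SO = 3·10.6 = 31.8.
W^SO = (Σα)·X^SO − ½·3·(Σα)² = (3/2)·10.6² = 168.54.
Deadweight loss = W^SO − W^NE = 76.05.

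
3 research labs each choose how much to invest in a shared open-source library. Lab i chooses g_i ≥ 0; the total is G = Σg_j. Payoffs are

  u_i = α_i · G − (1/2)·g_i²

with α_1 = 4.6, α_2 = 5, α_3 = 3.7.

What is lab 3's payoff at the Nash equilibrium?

Lab i's FOC: ∂u_i/∂g_i = α_i − g_i = 0, so g_i* = α_i.
NE contributions = (4.6, 5, 3.7); G = 13.3.
u_3 = α_3·G − ½·(g_3)² = 3.7·13.3 − ½·3.7² = 42.365.

42.365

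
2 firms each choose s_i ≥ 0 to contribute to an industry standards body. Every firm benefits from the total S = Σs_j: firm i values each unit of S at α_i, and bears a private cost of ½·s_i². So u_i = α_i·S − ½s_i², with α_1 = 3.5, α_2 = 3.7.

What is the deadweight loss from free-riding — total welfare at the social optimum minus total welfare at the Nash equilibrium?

Firm i's FOC: ∂u_i/∂s_i = α_i − s_i = 0, so s_i* = α_i.
NE contributions = (3.5, 3.7); S = 7.2.
W^NE = (Σα)·S − ½Σα_i² = 7.2² − ½·25.94 = 38.87.
Planner sets s_i = Σα_j = 7.2 for every i, so S^SO = 2·7.2 = 14.4.
W^SO = (Σα)·S^SO − ½·2·(Σα)² = (2/2)·7.2² = 51.84.
Deadweight loss = W^SO − W^NE = 12.97.

12.97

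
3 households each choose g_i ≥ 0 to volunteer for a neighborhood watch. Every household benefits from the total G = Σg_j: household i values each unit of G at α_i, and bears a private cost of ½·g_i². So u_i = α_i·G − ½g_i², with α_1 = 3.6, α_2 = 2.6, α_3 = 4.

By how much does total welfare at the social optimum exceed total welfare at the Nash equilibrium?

69.88

Household i's FOC: ∂u_i/∂g_i = α_i − g_i = 0, so g_i* = α_i.
NE contributions = (3.6, 2.6, 4); G = 10.2.
W^NE = (Σα)·G − ½Σα_i² = 10.2² − ½·35.72 = 86.18.
Planner sets g_i = Σα_j = 10.2 for every i, so G^SO = 3·10.2 = 30.6.
W^SO = (Σα)·G^SO − ½·3·(Σα)² = (3/2)·10.2² = 156.06.
Deadweight loss = W^SO − W^NE = 69.88.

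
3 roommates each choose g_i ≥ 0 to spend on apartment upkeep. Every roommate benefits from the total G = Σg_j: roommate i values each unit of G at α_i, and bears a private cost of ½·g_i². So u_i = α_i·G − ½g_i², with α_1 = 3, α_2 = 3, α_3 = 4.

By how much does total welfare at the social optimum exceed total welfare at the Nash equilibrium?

67

Roommate i's FOC: ∂u_i/∂g_i = α_i − g_i = 0, so g_i* = α_i.
NE contributions = (3, 3, 4); G = 10.
W^NE = (Σα)·G − ½Σα_i² = 10² − ½·34 = 83.
Planner sets g_i = Σα_j = 10 for every i, so G^SO = 3·10 = 30.
W^SO = (Σα)·G^SO − ½·3·(Σα)² = (3/2)·10² = 150.
Deadweight loss = W^SO − W^NE = 67.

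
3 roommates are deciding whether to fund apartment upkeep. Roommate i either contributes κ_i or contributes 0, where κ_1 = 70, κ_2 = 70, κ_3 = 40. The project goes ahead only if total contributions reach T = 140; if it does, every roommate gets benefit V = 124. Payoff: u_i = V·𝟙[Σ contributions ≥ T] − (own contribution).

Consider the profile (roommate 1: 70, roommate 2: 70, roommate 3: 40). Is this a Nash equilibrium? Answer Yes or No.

No

Total = 180 ≥ 140: provided.
Roommate 1 (pledges 70, payoff 54): dropping to 0 → total 110, payoff 0. No gain.
Roommate 2 (pledges 70, payoff 54): dropping to 0 → total 110, payoff 0. No gain.
Roommate 3 (pledges 40, payoff 84): dropping to 0 → total 140, payoff 124. Profitable deviation.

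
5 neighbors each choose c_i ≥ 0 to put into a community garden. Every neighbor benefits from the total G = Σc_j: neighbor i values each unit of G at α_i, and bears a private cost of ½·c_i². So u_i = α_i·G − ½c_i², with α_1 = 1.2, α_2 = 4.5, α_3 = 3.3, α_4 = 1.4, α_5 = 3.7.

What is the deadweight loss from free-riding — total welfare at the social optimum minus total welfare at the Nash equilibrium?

322.33

Neighbor i's FOC: ∂u_i/∂c_i = α_i − c_i = 0, so c_i* = α_i.
NE contributions = (1.2, 4.5, 3.3, 1.4, 3.7); G = 14.1.
W^NE = (Σα)·G − ½Σα_i² = 14.1² − ½·48.23 = 174.695.
Planner sets c_i = Σα_j = 14.1 for every i, so G^SO = 5·14.1 = 70.5.
W^SO = (Σα)·G^SO − ½·5·(Σα)² = (5/2)·14.1² = 497.025.
Deadweight loss = W^SO − W^NE = 322.33.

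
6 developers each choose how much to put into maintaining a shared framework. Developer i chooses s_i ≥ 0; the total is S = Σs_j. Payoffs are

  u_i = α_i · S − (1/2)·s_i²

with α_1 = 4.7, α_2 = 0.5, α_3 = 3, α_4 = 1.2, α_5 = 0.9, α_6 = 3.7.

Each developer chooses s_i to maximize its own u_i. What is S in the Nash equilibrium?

Developer i's FOC: ∂u_i/∂s_i = α_i − s_i = 0, so s_i* = α_i.
NE contributions = (4.7, 0.5, 3, 1.2, 0.9, 3.7); S = 14.

14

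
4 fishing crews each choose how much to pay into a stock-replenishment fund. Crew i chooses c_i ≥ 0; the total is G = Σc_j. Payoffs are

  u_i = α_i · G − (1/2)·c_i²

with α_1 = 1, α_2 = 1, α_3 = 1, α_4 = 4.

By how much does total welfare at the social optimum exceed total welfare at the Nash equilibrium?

58.5

Crew i's FOC: ∂u_i/∂c_i = α_i − c_i = 0, so c_i* = α_i.
NE contributions = (1, 1, 1, 4); G = 7.
W^NE = (Σα)·G − ½Σα_i² = 7² − ½·19 = 39.5.
Planner sets c_i = Σα_j = 7 for every i, so G^SO = 4·7 = 28.
W^SO = (Σα)·G^SO − ½·4·(Σα)² = (4/2)·7² = 98.
Deadweight loss = W^SO − W^NE = 58.5.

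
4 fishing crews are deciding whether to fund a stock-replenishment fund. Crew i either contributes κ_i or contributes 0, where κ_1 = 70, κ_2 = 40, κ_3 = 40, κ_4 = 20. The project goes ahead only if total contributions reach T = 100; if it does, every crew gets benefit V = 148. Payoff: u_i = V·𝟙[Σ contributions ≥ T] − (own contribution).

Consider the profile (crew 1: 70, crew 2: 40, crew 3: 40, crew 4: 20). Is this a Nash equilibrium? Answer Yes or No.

No

Total = 170 ≥ 100: provided.
Crew 1 (pledges 70, payoff 78): dropping to 0 → total 100, payoff 148. Profitable deviation.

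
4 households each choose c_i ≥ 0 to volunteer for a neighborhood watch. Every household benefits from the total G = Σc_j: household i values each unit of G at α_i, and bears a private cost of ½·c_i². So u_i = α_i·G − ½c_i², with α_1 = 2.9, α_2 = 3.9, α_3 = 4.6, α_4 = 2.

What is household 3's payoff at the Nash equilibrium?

51.06

Household i's FOC: ∂u_i/∂c_i = α_i − c_i = 0, so c_i* = α_i.
NE contributions = (2.9, 3.9, 4.6, 2); G = 13.4.
u_3 = α_3·G − ½·(c_3)² = 4.6·13.4 − ½·4.6² = 51.06.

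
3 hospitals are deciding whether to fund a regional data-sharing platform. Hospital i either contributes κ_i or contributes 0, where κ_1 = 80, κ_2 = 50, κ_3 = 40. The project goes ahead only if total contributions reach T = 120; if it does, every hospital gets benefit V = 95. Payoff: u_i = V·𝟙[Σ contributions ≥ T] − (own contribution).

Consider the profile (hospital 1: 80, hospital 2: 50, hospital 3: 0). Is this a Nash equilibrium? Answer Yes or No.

Total = 130 ≥ 120: provided.
Hospital 1 (pledges 80, payoff 15): dropping to 0 → total 50, payoff 0. No gain.
Hospital 2 (pledges 50, payoff 45): dropping to 0 → total 80, payoff 0. No gain.
Hospital 3 (pledges 0, payoff 95): pledging 40 → total 170, payoff 55. No gain.

Yes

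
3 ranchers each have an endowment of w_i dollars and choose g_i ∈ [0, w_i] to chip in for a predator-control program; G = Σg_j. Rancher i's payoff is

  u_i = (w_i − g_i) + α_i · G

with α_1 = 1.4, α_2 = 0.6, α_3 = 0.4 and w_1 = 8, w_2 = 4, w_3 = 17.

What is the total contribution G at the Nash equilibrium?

∂u_i/∂g_i = α_i − 1, so rancher i contributes w_i if α_i > 1, else 0.
α_i > 1 for i ∈ {1}; NE contributions (8, 0, 0), G = 8.

8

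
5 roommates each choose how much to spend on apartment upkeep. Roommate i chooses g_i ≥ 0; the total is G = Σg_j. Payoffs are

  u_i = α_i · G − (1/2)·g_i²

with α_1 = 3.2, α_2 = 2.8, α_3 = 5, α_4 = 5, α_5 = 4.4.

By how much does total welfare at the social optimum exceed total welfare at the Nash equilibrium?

667.96

Roommate i's FOC: ∂u_i/∂g_i = α_i − g_i = 0, so g_i* = α_i.
NE contributions = (3.2, 2.8, 5, 5, 4.4); G = 20.4.
W^NE = (Σα)·G − ½Σα_i² = 20.4² − ½·87.44 = 372.44.
Planner sets g_i = Σα_j = 20.4 for every i, so G^SO = 5·20.4 = 102.
W^SO = (Σα)·G^SO − ½·5·(Σα)² = (5/2)·20.4² = 1040.4.
Deadweight loss = W^SO − W^NE = 667.96.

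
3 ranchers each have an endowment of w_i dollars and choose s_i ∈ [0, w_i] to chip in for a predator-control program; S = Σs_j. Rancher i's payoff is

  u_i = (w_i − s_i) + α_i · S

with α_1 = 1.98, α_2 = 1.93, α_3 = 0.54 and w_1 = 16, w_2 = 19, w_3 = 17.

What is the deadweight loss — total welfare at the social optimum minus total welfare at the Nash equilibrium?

58.65

∂u_i/∂s_i = α_i − 1, so rancher i contributes w_i if α_i > 1, else 0.
α_i > 1 for i ∈ {1, 2}; NE contributions (16, 19, 0), S = 35.
W^NE = Σw_i − S^NE + (Σα_i)·S^NE = 52 + 3.45·35 = 172.75.
Planner: ∂(Σu_j)/∂s_i = Σα_j − 1 = 3.45 > 0, so everyone contributes w_i; S^SO = 52, W^SO = 52 + 3.45·52 = 231.4.
Deadweight loss = 58.65.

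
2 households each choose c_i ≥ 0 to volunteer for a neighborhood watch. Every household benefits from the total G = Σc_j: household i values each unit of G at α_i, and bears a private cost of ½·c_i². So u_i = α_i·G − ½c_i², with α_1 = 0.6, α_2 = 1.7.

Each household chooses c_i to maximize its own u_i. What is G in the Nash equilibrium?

2.3

Household i's FOC: ∂u_i/∂c_i = α_i − c_i = 0, so c_i* = α_i.
NE contributions = (0.6, 1.7); G = 2.3.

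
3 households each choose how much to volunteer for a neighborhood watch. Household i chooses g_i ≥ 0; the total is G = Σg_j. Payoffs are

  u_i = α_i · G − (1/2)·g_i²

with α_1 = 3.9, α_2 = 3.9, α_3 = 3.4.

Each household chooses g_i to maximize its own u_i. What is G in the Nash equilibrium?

Household i's FOC: ∂u_i/∂g_i = α_i − g_i = 0, so g_i* = α_i.
NE contributions = (3.9, 3.9, 3.4); G = 11.2.

11.2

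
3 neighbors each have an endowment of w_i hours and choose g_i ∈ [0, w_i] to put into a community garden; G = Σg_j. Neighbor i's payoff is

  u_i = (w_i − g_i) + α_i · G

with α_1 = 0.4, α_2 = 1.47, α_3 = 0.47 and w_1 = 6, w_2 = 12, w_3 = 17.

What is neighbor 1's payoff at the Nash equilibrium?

10.8

∂u_i/∂g_i = α_i − 1, so neighbor i contributes w_i if α_i > 1, else 0.
α_i > 1 for i ∈ {2}; NE contributions (0, 12, 0), G = 12.
u_1 = (6 − 0) + 0.4·12 = 10.8.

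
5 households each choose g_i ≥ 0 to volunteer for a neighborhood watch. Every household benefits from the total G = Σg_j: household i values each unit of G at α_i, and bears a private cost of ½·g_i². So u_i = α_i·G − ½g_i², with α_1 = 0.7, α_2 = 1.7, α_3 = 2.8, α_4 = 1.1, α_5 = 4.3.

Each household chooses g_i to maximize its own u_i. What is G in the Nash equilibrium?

10.6

Household i's FOC: ∂u_i/∂g_i = α_i − g_i = 0, so g_i* = α_i.
NE contributions = (0.7, 1.7, 2.8, 1.1, 4.3); G = 10.6.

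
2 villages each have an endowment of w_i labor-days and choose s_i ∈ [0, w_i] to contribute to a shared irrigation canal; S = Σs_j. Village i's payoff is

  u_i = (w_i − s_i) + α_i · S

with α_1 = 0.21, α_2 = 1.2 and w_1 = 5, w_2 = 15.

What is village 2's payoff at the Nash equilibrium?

18

∂u_i/∂s_i = α_i − 1, so village i contributes w_i if α_i > 1, else 0.
α_i > 1 for i ∈ {2}; NE contributions (0, 15), S = 15.
u_2 = (15 − 15) + 1.2·15 = 18.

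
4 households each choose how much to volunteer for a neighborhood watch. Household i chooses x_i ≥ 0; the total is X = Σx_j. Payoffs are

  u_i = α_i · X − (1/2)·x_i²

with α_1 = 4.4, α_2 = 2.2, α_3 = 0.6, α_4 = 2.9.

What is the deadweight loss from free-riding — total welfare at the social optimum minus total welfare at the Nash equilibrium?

118.495

Household i's FOC: ∂u_i/∂x_i = α_i − x_i = 0, so x_i* = α_i.
NE contributions = (4.4, 2.2, 0.6, 2.9); X = 10.1.
W^NE = (Σα)·X − ½Σα_i² = 10.1² − ½·32.97 = 85.525.
Planner sets x_i = Σα_j = 10.1 for every i, so X^SO = 4·10.1 = 40.4.
W^SO = (Σα)·X^SO − ½·4·(Σα)² = (4/2)·10.1² = 204.02.
Deadweight loss = W^SO − W^NE = 118.495.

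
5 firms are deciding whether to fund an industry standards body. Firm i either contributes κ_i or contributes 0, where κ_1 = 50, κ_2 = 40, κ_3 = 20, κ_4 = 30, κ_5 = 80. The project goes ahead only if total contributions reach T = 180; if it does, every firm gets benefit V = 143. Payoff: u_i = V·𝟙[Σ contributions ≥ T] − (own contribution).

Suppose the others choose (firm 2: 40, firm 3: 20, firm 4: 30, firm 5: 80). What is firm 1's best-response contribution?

50

Others' total = 170. Contributing 50 brings total to 220 ≥ 180: gain V − κ_1 = 93.
Best response: 50.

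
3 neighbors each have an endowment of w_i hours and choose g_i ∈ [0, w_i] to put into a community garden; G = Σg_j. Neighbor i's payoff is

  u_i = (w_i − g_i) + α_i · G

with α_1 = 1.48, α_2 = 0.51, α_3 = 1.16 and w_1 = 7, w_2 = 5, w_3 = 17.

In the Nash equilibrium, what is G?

24

∂u_i/∂g_i = α_i − 1, so neighbor i contributes w_i if α_i > 1, else 0.
α_i > 1 for i ∈ {1, 3}; NE contributions (7, 0, 17), G = 24.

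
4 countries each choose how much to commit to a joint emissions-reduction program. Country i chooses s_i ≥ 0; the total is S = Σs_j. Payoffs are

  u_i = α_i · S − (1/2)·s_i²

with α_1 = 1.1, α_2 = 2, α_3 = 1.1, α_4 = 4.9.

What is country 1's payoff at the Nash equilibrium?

9.405

Country i's FOC: ∂u_i/∂s_i = α_i − s_i = 0, so s_i* = α_i.
NE contributions = (1.1, 2, 1.1, 4.9); S = 9.1.
u_1 = α_1·S − ½·(s_1)² = 1.1·9.1 − ½·1.1² = 9.405.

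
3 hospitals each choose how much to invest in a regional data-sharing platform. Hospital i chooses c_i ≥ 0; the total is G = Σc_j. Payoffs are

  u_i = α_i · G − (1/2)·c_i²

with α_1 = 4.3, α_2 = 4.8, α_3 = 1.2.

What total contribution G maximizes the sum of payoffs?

30.9

Planner FOC: ∂(Σu_j)/∂c_i = (Σα_j) − c_i = 0, so c_i^SO = Σα_j = 10.3 for every i; G^SO = 30.9.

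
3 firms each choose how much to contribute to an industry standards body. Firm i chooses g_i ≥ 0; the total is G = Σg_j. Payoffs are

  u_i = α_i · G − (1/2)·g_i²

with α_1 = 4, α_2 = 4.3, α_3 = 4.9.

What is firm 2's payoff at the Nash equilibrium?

47.515

Firm i's FOC: ∂u_i/∂g_i = α_i − g_i = 0, so g_i* = α_i.
NE contributions = (4, 4.3, 4.9); G = 13.2.
u_2 = α_2·G − ½·(g_2)² = 4.3·13.2 − ½·4.3² = 47.515.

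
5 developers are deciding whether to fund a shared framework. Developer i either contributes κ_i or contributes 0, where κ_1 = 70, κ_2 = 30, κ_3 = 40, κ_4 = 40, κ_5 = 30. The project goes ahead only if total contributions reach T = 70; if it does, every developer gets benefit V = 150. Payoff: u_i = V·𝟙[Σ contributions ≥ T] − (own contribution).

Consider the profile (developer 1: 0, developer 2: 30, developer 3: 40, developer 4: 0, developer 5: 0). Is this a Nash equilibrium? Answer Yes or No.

Total = 70 ≥ 70: provided.
Developer 1 (pledges 0, payoff 150): pledging 70 → total 140, payoff 80. No gain.
Developer 2 (pledges 30, payoff 120): dropping to 0 → total 40, payoff 0. No gain.
Developer 3 (pledges 40, payoff 110): dropping to 0 → total 30, payoff 0. No gain.
Developer 4 (pledges 0, payoff 150): pledging 40 → total 110, payoff 110. No gain.
Developer 5 (pledges 0, payoff 150): pledging 30 → total 100, payoff 120. No gain.

Yes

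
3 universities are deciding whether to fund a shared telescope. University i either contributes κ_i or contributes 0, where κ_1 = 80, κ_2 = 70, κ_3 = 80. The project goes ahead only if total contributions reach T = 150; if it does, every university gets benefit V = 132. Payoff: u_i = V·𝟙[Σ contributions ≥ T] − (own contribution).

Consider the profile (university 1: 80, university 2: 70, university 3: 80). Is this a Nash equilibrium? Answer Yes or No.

Total = 230 ≥ 150: provided.
University 1 (pledges 80, payoff 52): dropping to 0 → total 150, payoff 132. Profitable deviation.

No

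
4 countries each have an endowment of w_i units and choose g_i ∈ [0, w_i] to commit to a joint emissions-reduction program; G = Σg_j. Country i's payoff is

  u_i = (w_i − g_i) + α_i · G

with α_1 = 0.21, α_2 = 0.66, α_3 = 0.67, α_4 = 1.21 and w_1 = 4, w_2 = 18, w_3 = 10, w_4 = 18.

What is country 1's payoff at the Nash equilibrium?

7.78

∂u_i/∂g_i = α_i − 1, so country i contributes w_i if α_i > 1, else 0.
α_i > 1 for i ∈ {4}; NE contributions (0, 0, 0, 18), G = 18.
u_1 = (4 − 0) + 0.21·18 = 7.78.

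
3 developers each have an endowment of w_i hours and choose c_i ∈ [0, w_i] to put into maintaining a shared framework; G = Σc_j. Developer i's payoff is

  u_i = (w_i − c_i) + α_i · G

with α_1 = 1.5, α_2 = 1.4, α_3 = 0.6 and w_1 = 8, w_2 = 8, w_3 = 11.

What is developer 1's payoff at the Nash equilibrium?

∂u_i/∂c_i = α_i − 1, so developer i contributes w_i if α_i > 1, else 0.
α_i > 1 for i ∈ {1, 2}; NE contributions (8, 8, 0), G = 16.
u_1 = (8 − 8) + 1.5·16 = 24.

24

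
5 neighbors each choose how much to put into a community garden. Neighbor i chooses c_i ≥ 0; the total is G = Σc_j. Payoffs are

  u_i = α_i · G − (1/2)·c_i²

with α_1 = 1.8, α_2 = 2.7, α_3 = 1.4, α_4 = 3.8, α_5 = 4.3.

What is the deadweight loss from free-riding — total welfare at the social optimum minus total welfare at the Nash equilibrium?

316.71

Neighbor i's FOC: ∂u_i/∂c_i = α_i − c_i = 0, so c_i* = α_i.
NE contributions = (1.8, 2.7, 1.4, 3.8, 4.3); G = 14.
W^NE = (Σα)·G − ½Σα_i² = 14² − ½·45.42 = 173.29.
Planner sets c_i = Σα_j = 14 for every i, so G^SO = 5·14 = 70.
W^SO = (Σα)·G^SO − ½·5·(Σα)² = (5/2)·14² = 490.
Deadweight loss = W^SO − W^NE = 316.71.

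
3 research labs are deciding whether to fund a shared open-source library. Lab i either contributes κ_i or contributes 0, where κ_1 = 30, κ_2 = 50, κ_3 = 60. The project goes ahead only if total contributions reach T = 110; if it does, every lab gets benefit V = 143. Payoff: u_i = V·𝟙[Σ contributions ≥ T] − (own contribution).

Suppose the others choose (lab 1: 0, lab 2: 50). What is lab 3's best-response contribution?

Others' total = 50. Contributing 60 brings total to 110 ≥ 110: gain V − κ_3 = 83.
Best response: 60.

60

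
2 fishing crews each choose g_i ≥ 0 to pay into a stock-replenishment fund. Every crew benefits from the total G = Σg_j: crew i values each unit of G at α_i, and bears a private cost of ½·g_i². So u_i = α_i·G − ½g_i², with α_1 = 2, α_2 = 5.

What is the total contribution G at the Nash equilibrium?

Crew i's FOC: ∂u_i/∂g_i = α_i − g_i = 0, so g_i* = α_i.
NE contributions = (2, 5); G = 7.

7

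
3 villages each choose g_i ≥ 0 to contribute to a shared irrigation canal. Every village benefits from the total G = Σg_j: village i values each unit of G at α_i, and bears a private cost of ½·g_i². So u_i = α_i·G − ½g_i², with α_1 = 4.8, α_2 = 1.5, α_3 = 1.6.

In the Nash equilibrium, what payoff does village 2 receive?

Village i's FOC: ∂u_i/∂g_i = α_i − g_i = 0, so g_i* = α_i.
NE contributions = (4.8, 1.5, 1.6); G = 7.9.
u_2 = α_2·G − ½·(g_2)² = 1.5·7.9 − ½·1.5² = 10.725.

10.725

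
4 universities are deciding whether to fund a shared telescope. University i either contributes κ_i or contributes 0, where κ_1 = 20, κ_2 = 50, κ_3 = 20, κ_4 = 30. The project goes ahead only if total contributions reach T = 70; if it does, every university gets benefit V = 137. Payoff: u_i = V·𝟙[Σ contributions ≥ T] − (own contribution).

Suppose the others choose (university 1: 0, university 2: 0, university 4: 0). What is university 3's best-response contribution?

0

Others' total = 0. Even contributing 20 gives 20 < 70: no benefit either way.
Best response: 0.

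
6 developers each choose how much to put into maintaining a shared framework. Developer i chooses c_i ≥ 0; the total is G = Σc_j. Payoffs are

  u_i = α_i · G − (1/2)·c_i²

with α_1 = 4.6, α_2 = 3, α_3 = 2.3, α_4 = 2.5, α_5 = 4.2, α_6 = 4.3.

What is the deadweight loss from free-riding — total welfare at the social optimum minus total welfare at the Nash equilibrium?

912.535

Developer i's FOC: ∂u_i/∂c_i = α_i − c_i = 0, so c_i* = α_i.
NE contributions = (4.6, 3, 2.3, 2.5, 4.2, 4.3); G = 20.9.
W^NE = (Σα)·G − ½Σα_i² = 20.9² − ½·77.83 = 397.895.
Planner sets c_i = Σα_j = 20.9 for every i, so G^SO = 6·20.9 = 125.4.
W^SO = (Σα)·G^SO − ½·6·(Σα)² = (6/2)·20.9² = 1310.43.
Deadweight loss = W^SO − W^NE = 912.535.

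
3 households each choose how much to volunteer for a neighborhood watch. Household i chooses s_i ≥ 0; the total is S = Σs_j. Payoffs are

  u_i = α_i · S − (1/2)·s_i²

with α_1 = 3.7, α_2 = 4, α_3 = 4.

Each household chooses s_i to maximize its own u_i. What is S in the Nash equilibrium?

11.7

Household i's FOC: ∂u_i/∂s_i = α_i − s_i = 0, so s_i* = α_i.
NE contributions = (3.7, 4, 4); S = 11.7.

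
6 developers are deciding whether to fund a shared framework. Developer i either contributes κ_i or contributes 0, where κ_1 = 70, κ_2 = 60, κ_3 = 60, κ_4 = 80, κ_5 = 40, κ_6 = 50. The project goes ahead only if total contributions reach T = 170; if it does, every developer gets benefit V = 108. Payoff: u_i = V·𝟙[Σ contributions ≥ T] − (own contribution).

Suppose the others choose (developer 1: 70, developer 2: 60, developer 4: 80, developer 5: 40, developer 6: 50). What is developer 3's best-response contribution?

0

Others' total = 300 ≥ 170; contributing adds cost 60 for no extra benefit.
Best response: 0.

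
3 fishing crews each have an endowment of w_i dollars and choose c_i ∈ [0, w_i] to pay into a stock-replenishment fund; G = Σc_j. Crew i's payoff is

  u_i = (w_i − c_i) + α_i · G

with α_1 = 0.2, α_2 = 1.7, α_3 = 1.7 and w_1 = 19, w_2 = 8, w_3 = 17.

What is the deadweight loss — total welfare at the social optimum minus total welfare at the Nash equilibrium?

49.4

∂u_i/∂c_i = α_i − 1, so crew i contributes w_i if α_i > 1, else 0.
α_i > 1 for i ∈ {2, 3}; NE contributions (0, 8, 17), G = 25.
W^NE = Σw_i − G^NE + (Σα_i)·G^NE = 44 + 2.6·25 = 109.
Planner: ∂(Σu_j)/∂c_i = Σα_j − 1 = 2.6 > 0, so everyone contributes w_i; G^SO = 44, W^SO = 44 + 2.6·44 = 158.4.
Deadweight loss = 49.4.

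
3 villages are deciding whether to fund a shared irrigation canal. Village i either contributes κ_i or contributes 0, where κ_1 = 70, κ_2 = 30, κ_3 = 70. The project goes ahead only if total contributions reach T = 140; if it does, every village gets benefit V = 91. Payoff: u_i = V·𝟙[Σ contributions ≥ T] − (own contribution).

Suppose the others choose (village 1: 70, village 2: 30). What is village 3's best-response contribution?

Others' total = 100. Contributing 70 brings total to 170 ≥ 140: gain V − κ_3 = 21.
Best response: 70.

70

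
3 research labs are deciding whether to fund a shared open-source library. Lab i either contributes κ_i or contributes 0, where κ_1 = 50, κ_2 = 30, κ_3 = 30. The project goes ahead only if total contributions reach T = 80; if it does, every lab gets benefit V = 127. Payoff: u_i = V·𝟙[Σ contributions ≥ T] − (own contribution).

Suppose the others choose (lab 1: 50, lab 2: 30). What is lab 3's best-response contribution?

Others' total = 80 ≥ 80; contributing adds cost 30 for no extra benefit.
Best response: 0.

0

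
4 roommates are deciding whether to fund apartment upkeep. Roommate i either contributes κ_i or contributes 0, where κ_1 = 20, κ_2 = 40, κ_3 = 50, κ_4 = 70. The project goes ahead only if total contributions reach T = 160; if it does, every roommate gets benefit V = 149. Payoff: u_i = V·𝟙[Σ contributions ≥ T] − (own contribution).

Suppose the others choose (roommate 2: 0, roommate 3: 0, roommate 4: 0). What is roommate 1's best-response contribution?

Others' total = 0. Even contributing 20 gives 20 < 160: no benefit either way.
Best response: 0.

0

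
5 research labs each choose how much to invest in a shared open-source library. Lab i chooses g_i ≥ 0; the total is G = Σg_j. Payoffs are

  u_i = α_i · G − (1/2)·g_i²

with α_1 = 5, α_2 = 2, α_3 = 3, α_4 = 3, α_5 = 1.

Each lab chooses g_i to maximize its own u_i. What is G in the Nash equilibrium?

Lab i's FOC: ∂u_i/∂g_i = α_i − g_i = 0, so g_i* = α_i.
NE contributions = (5, 2, 3, 3, 1); G = 14.

14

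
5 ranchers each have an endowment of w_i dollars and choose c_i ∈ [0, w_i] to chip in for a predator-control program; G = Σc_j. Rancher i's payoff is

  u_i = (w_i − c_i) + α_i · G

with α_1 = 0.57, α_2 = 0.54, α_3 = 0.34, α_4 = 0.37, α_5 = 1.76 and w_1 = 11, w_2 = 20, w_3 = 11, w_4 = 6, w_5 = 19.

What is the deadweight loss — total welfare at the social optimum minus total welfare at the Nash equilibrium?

∂u_i/∂c_i = α_i − 1, so rancher i contributes w_i if α_i > 1, else 0.
α_i > 1 for i ∈ {5}; NE contributions (0, 0, 0, 0, 19), G = 19.
W^NE = Σw_i − G^NE + (Σα_i)·G^NE = 67 + 2.58·19 = 116.02.
Planner: ∂(Σu_j)/∂c_i = Σα_j − 1 = 2.58 > 0, so everyone contributes w_i; G^SO = 67, W^SO = 67 + 2.58·67 = 239.86.
Deadweight loss = 123.84.

123.84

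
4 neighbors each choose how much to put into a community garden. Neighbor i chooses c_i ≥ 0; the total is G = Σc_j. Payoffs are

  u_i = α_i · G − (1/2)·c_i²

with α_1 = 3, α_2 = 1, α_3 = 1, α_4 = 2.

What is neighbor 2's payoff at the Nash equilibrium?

Neighbor i's FOC: ∂u_i/∂c_i = α_i − c_i = 0, so c_i* = α_i.
NE contributions = (3, 1, 1, 2); G = 7.
u_2 = α_2·G − ½·(c_2)² = 1·7 − ½·1² = 6.5.

6.5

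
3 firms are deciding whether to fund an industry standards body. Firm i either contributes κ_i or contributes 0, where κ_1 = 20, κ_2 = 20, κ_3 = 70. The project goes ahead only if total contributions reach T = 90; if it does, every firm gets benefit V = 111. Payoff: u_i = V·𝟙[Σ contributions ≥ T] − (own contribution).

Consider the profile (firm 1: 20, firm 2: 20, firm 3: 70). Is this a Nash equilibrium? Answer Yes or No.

No

Total = 110 ≥ 90: provided.
Firm 1 (pledges 20, payoff 91): dropping to 0 → total 90, payoff 111. Profitable deviation.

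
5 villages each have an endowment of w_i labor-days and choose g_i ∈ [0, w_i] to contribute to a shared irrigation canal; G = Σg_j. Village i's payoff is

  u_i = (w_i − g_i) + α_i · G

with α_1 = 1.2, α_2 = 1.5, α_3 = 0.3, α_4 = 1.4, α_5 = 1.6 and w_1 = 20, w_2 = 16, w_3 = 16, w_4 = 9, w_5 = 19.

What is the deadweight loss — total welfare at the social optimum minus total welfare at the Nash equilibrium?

80

∂u_i/∂g_i = α_i − 1, so village i contributes w_i if α_i > 1, else 0.
α_i > 1 for i ∈ {1, 2, 4, 5}; NE contributions (20, 16, 0, 9, 19), G = 64.
W^NE = Σw_i − G^NE + (Σα_i)·G^NE = 80 + 5·64 = 400.
Planner: ∂(Σu_j)/∂g_i = Σα_j − 1 = 5 > 0, so everyone contributes w_i; G^SO = 80, W^SO = 80 + 5·80 = 480.
Deadweight loss = 80.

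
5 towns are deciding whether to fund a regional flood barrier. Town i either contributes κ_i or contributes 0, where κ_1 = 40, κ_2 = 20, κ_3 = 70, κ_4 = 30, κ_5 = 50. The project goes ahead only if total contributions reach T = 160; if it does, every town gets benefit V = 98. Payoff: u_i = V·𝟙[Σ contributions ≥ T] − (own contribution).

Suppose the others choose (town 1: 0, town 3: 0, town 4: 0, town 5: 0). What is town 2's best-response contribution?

Others' total = 0. Even contributing 20 gives 20 < 160: no benefit either way.
Best response: 0.

0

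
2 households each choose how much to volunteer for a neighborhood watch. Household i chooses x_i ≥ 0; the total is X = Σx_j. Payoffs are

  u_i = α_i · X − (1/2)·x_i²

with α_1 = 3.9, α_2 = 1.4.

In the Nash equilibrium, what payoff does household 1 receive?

13.065

Household i's FOC: ∂u_i/∂x_i = α_i − x_i = 0, so x_i* = α_i.
NE contributions = (3.9, 1.4); X = 5.3.
u_1 = α_1·X − ½·(x_1)² = 3.9·5.3 − ½·3.9² = 13.065.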